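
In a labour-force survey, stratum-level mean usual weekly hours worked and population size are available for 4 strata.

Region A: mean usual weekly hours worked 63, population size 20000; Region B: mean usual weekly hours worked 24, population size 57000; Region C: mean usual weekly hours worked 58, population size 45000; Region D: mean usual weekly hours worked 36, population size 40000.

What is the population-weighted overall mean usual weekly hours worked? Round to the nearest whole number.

Σ Nₕ·x̄ₕ = 63×20000 + 24×57000 + 58×45000 + 36×40000
  = 1260000 + 1368000 + 2610000 + 1440000 = 6678000
Σ Nₕ = 20000 + 57000 + 45000 + 40000 = 162000
Overall mean = 6678000 / 162000 = 41.222222

41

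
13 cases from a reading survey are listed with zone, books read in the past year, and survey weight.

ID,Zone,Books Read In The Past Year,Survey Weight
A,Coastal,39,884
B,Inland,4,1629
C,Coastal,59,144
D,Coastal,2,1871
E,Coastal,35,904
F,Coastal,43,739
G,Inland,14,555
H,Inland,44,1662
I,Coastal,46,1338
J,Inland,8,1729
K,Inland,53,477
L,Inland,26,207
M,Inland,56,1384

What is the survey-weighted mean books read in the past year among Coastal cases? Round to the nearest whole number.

29

Coastal rows: A, C, D, E, F, I
Weighted sum = 39×884 + 59×144 + 2×1871 + 35×904 + 43×739 + 46×1338
  = 34476 + 8496 + 3742 + 31640 + 31777 + 61548 = 171679
Sum of weights = 884 + 144 + 1871 + 904 + 739 + 1338 = 5880
Weighted mean = 171679 / 5880 = 29.197109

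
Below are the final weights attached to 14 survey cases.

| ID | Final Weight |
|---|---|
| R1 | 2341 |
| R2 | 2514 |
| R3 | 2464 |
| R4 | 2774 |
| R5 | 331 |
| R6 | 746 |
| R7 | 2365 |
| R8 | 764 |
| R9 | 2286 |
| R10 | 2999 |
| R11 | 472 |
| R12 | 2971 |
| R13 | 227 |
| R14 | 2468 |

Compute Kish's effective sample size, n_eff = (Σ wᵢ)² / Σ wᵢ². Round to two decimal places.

Σ wᵢ = 25722
Σ wᵢ² = 61821822
n_eff = 25722² / 61821822 = 661621284 / 61821822 = 10.702067

10.70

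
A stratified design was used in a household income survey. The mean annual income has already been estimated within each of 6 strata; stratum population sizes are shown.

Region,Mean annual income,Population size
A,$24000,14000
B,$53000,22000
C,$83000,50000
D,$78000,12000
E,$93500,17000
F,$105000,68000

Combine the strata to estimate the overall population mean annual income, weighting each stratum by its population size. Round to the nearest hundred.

83700

Σ Nₕ·x̄ₕ = 24000×14000 + 53000×22000 + 83000×50000 + 78000×12000 + 93500×17000 + 105000×68000
  = 15317500000
Σ Nₕ = 14000 + 22000 + 50000 + 12000 + 17000 + 68000 = 183000
Overall mean = 15317500000 / 183000 = 83702.186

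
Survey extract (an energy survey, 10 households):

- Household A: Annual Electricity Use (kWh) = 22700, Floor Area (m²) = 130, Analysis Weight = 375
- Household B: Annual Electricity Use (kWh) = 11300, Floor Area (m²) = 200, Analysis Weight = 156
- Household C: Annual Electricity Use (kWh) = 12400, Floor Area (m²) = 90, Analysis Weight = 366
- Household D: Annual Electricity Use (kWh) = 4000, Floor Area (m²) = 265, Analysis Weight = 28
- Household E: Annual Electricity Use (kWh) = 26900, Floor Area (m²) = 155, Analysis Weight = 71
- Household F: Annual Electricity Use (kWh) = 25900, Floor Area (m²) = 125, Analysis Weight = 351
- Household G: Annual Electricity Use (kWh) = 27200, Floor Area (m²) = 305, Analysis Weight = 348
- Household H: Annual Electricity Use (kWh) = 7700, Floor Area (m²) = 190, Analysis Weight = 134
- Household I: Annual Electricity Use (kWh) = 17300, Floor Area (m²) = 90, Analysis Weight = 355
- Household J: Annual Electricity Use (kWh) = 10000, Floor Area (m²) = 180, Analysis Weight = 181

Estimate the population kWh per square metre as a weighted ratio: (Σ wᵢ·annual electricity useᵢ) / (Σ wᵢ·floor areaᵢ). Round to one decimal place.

119.5

Σ wᵢ·y = 22700×375 + 11300×156 + 12400×366 + 4000×28 + 26900×71 + 25900×351 + 27200×348 + 7700×134 + 17300×355 + 10000×181
  = 44375400
Σ wᵢ·x = 130×375 + 200×156 + 90×366 + 265×28 + 155×71 + 125×351 + 305×348 + 190×134 + 90×355 + 180×181
  = 371320
Ratio = 44375400 / 371320 = 119.50716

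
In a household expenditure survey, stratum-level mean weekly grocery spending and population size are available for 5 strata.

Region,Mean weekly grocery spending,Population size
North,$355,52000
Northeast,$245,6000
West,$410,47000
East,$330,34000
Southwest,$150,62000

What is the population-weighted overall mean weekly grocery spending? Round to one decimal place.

297.1

Σ Nₕ·x̄ₕ = 355×52000 + 245×6000 + 410×47000 + 330×34000 + 150×62000
  = 18460000 + 1470000 + 19270000 + 11220000 + 9300000 = 59720000
Σ Nₕ = 201000
Overall mean = 59720000 / 201000 = 297.11443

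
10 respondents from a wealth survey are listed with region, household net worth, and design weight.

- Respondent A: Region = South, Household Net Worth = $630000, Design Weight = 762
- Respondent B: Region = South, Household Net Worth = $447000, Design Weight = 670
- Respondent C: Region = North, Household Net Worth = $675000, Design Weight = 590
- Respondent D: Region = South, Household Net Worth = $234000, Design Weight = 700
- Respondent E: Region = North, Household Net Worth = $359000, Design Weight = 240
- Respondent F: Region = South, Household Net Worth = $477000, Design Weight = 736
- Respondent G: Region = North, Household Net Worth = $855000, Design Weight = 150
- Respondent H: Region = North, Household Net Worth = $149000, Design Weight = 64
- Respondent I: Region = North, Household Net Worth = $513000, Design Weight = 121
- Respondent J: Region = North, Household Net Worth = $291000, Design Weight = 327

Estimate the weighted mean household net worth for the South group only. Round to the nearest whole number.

451333

South rows: A, B, D, F
Weighted sum = 630000×762 + 447000×670 + 234000×700 + 477000×736
  = 480060000 + 299490000 + 163800000 + 351072000 = 1294422000
Sum of weights = 762 + 670 + 700 + 736 = 2868
Weighted mean = 1294422000 / 2868 = 451332.64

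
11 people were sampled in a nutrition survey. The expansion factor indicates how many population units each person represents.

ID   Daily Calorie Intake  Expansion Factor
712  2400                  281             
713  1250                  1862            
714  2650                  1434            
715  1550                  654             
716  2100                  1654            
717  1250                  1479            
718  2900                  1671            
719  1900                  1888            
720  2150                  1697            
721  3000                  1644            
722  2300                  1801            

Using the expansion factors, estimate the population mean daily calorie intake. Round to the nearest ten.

Weighted sum = 2400×281 + 1250×1862 + 2650×1434 + 1550×654 + 2100×1654 + 1250×1479 + 2900×1671 + 1900×1888 + 2150×1697 + 3000×1644 + 2300×1801
  = 674400 + 2327500 + 3800100 + 1013700 + 3473400 + 1848750 + 4845900 + 3587200 + 3648550 + 4932000 + 4142300 = 34293800
Sum of weights = 281 + 1862 + 1434 + 654 + 1654 + 1479 + 1671 + 1888 + 1697 + 1644 + 1801 = 16065
Weighted mean = 34293800 / 16065 = 2134.6903

2130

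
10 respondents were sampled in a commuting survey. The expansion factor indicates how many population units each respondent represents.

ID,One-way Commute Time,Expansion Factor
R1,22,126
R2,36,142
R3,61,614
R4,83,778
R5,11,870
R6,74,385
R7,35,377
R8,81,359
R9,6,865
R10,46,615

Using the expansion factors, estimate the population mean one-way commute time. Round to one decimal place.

43.6

Weighted sum = 22×126 + 36×142 + 61×614 + 83×778 + 11×870 + 74×385 + 35×377 + 81×359 + 6×865 + 46×615
  = 2772 + 5112 + 37454 + 64574 + 9570 + 28490 + 13195 + 29079 + 5190 + 28290 = 223726
Sum of weights = 5131
Weighted mean = 223726 / 5131 = 43.602806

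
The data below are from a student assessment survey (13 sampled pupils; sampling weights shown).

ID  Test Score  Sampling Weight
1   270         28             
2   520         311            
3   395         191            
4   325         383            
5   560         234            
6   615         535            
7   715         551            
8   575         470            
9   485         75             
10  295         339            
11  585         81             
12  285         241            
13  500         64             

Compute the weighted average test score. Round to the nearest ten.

Weighted sum = 1777930
Sum of weights = 3503
Weighted mean = 1777930 / 3503 = 507.54496

510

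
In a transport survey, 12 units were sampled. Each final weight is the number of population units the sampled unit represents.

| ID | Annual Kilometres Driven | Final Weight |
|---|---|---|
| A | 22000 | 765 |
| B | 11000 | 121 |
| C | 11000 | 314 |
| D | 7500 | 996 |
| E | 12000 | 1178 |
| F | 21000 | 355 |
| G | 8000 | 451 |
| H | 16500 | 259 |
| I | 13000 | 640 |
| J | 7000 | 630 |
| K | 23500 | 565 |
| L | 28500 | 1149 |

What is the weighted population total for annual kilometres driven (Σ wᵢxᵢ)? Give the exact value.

Weighted total = 22000×765 + 11000×121 + 11000×314 + 7500×996 + 12000×1178 + 21000×355 + 8000×451 + 16500×259 + 13000×640 + 7000×630 + 23500×565 + 28500×1149
  = 117311500

117311500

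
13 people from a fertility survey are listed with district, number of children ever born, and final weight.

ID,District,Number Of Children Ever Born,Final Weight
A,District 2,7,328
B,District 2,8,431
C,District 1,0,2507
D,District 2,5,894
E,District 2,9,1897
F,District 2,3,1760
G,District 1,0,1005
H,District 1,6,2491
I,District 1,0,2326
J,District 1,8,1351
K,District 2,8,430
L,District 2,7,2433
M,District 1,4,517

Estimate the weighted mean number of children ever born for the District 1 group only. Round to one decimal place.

District 1 rows: C, G, H, I, J, M
Weighted sum = 0×2507 + 0×1005 + 6×2491 + 0×2326 + 8×1351 + 4×517
  = 27822
Sum of weights = 10197
Weighted mean = 27822 / 10197 = 2.7284495

2.7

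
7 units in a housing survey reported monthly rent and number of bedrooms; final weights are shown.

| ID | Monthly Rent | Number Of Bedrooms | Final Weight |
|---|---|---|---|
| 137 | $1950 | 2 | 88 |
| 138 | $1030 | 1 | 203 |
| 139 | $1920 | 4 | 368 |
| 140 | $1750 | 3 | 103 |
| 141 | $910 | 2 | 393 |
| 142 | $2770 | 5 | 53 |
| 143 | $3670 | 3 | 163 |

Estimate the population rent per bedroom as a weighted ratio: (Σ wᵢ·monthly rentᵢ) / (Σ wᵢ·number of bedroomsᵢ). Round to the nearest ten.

640

Σ wᵢ·y = 2370150
Σ wᵢ·x = 2×88 + 1×203 + 4×368 + 3×103 + 2×393 + 5×53 + 3×163
  = 176 + 203 + 1472 + 309 + 786 + 265 + 489 = 3700
Ratio = 2370150 / 3700 = 640.58108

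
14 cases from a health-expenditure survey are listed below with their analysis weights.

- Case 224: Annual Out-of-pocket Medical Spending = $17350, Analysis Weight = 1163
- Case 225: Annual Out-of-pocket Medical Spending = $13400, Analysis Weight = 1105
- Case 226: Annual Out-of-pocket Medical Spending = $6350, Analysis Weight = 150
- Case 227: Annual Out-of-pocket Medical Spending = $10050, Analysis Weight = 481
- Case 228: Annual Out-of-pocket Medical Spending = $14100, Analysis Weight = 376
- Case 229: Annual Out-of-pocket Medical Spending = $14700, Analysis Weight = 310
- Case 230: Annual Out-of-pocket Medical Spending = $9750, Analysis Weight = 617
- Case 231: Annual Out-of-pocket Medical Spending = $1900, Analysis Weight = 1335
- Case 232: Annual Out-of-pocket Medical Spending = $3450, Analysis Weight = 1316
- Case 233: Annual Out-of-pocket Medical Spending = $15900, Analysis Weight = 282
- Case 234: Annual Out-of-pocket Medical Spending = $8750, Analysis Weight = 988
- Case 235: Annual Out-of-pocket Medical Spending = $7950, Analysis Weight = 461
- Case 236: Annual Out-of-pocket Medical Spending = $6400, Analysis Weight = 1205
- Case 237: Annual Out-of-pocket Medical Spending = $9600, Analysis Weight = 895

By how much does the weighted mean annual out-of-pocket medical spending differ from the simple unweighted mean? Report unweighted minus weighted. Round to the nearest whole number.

Unweighted sum = 139650
Unweighted mean = 139650 / 14 = 9975
Weighted sum = 96820400
Sum of weights = 10684
Weighted mean = 96820400 / 10684 = 9062.1864
Difference (unweighted minus weighted) = 912.81355

913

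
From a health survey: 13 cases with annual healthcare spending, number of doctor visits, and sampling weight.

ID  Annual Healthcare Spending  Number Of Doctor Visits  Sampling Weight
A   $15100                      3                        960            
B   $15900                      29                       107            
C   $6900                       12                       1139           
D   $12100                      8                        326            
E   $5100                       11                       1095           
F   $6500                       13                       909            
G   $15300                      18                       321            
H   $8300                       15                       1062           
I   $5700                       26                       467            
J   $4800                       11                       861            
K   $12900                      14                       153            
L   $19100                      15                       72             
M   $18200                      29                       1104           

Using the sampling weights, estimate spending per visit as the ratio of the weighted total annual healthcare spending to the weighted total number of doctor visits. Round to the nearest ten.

Σ wᵢ·y = 83456300
Σ wᵢ·x = 124680
Ratio = 83456300 / 124680 = 669.36397

670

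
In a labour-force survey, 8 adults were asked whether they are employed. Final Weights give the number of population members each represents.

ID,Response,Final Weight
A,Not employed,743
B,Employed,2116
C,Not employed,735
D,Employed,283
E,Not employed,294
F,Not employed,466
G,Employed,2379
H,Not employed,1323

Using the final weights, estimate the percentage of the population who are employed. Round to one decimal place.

57.3

Sum of weights for 'Employed' = 2116 + 283 + 2379 = 4778
Total weight = 743 + 2116 + 735 + 283 + 294 + 466 + 2379 + 1323 = 8339
Weighted proportion = 4778 / 8339 = 0.57297038 → 57.297038%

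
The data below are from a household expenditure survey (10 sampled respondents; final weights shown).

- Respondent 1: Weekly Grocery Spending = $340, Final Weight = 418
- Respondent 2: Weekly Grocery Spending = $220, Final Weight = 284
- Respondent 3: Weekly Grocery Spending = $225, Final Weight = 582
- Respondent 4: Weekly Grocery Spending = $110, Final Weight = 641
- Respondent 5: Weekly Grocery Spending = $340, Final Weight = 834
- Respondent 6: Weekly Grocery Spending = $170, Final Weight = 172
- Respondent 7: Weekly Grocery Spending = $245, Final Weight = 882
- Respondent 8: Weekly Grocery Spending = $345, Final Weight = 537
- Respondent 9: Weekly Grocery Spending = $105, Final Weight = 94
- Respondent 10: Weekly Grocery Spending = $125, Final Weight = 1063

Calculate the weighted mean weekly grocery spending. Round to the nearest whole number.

229

Weighted sum = 340×418 + 220×284 + 225×582 + 110×641 + 340×834 + 170×172 + 245×882 + 345×537 + 105×94 + 125×1063
  = 142120 + 62480 + 130950 + 70510 + 283560 + 29240 + 216090 + 185265 + 9870 + 132875 = 1262960
Sum of weights = 418 + 284 + 582 + 641 + 834 + 172 + 882 + 537 + 94 + 1063 = 5507
Weighted mean = 1262960 / 5507 = 229.33721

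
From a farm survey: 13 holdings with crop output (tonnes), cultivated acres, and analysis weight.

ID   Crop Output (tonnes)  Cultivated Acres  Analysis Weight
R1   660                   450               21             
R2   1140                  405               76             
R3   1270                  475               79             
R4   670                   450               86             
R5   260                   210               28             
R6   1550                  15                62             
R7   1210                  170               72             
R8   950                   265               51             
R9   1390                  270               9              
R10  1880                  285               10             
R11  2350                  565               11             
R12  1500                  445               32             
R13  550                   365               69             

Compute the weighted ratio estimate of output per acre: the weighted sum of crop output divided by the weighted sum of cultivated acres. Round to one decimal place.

3.2

Σ wᵢ·y = 640510
Σ wᵢ·x = 199940
Ratio = 640510 / 199940 = 3.2035111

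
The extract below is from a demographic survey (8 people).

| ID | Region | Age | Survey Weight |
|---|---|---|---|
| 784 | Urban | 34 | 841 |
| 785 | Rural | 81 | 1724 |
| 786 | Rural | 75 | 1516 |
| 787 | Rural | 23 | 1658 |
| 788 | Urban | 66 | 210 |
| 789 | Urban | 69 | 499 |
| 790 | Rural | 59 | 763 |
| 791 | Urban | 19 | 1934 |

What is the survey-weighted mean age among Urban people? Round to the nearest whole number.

Urban rows: 784, 788, 789, 791
Weighted sum = 34×841 + 66×210 + 69×499 + 19×1934
  = 28594 + 13860 + 34431 + 36746 = 113631
Sum of weights = 841 + 210 + 499 + 1934 = 3484
Weighted mean = 113631 / 3484 = 32.615098

33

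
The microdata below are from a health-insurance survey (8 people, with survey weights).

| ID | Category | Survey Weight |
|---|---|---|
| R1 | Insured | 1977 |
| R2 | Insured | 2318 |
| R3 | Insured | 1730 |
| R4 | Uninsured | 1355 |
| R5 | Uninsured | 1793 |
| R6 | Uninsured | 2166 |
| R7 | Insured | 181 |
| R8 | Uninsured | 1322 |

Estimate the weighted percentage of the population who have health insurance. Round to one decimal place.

Sum of weights for 'Insured' = 1977 + 2318 + 1730 + 181 = 6206
Total weight = 1977 + 2318 + 1730 + 1355 + 1793 + 2166 + 181 + 1322 = 12842
Weighted proportion = 6206 / 12842 = 0.48325806 → 48.325806%

48.3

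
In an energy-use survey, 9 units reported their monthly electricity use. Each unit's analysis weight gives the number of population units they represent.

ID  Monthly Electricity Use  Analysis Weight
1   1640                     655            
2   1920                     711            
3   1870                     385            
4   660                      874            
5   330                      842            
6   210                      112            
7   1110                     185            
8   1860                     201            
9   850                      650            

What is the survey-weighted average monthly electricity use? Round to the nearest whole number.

1120

Weighted sum = 1640×655 + 1920×711 + 1870×385 + 660×874 + 330×842 + 210×112 + 1110×185 + 1860×201 + 850×650
  = 1074200 + 1365120 + 719950 + 576840 + 277860 + 23520 + 205350 + 373860 + 552500 = 5169200
Sum of weights = 655 + 711 + 385 + 874 + 842 + 112 + 185 + 201 + 650 = 4615
Weighted mean = 5169200 / 4615 = 1120.0867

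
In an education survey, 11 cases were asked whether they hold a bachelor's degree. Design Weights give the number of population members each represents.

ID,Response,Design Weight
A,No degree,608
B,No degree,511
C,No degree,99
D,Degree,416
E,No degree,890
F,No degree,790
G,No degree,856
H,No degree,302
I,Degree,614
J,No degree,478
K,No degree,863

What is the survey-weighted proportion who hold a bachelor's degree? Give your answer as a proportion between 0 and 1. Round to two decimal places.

0.16

Sum of weights for 'Degree' = 416 + 614 = 1030
Total weight = 608 + 511 + 99 + 416 + 890 + 790 + 856 + 302 + 614 + 478 + 863 = 6427
Weighted proportion = 1030 / 6427 = 0.1602614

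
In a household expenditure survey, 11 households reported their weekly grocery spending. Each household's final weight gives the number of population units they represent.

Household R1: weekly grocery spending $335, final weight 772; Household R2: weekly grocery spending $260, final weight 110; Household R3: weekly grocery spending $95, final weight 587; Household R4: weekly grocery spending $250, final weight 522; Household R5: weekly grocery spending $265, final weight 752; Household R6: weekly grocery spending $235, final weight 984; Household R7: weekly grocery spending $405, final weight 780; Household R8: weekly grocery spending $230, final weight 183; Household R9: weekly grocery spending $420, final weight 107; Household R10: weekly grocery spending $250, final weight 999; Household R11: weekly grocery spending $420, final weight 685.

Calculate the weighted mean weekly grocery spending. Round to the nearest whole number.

285

Weighted sum = 335×772 + 260×110 + 95×587 + 250×522 + 265×752 + 235×984 + 405×780 + 230×183 + 420×107 + 250×999 + 420×685
  = 258620 + 28600 + 55765 + 130500 + 199280 + 231240 + 315900 + 42090 + 44940 + 249750 + 287700 = 1844385
Sum of weights = 772 + 110 + 587 + 522 + 752 + 984 + 780 + 183 + 107 + 999 + 685 = 6481
Weighted mean = 1844385 / 6481 = 284.5834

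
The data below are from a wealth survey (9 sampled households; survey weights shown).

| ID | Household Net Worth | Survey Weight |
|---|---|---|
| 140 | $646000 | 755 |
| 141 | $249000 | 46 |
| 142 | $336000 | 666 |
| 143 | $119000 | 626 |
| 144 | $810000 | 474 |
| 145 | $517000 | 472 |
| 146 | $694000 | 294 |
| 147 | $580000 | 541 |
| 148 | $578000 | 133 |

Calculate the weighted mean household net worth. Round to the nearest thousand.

Weighted sum = 2020108000
Sum of weights = 4007
Weighted mean = 2020108000 / 4007 = 504144.75

504000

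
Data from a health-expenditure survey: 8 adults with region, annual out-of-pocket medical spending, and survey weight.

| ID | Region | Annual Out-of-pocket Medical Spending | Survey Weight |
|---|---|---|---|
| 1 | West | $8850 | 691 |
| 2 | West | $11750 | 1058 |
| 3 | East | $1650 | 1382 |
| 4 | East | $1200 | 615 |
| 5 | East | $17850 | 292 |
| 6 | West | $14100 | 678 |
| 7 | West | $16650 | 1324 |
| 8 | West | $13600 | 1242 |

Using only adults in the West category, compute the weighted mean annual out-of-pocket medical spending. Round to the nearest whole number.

13427

West rows: 1, 2, 6, 7, 8
Weighted sum = 8850×691 + 11750×1058 + 14100×678 + 16650×1324 + 13600×1242
  = 6115350 + 12431500 + 9559800 + 22044600 + 16891200 = 67042450
Sum of weights = 691 + 1058 + 678 + 1324 + 1242 = 4993
Weighted mean = 67042450 / 4993 = 13427.288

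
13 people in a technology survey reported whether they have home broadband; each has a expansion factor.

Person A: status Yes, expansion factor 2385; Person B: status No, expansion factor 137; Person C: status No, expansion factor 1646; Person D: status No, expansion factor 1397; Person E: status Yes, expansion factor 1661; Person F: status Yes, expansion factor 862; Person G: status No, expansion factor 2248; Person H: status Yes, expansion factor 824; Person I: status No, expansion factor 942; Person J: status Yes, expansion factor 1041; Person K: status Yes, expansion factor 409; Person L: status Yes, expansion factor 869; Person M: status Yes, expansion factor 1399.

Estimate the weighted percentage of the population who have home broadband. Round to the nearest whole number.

60

Sum of weights for 'Yes' = 2385 + 1661 + 862 + 824 + 1041 + 409 + 869 + 1399 = 9450
Total weight = 15820
Weighted proportion = 9450 / 15820 = 0.59734513 → 59.734513%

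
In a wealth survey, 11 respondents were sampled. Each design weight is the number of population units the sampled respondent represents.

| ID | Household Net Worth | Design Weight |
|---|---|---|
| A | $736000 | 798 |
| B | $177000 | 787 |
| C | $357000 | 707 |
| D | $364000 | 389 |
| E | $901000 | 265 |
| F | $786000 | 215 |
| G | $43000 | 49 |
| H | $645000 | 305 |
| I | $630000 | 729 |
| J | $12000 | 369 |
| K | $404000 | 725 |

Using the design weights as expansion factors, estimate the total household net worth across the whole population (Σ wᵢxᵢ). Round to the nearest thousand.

2483807000

Weighted total = 736000×798 + 177000×787 + 357000×707 + 364000×389 + 901000×265 + 786000×215 + 43000×49 + 645000×305 + 630000×729 + 12000×369 + 404000×725
  = 587328000 + 139299000 + 252399000 + 141596000 + 238765000 + 168990000 + 2107000 + 196725000 + 459270000 + 4428000 + 292900000 = 2483807000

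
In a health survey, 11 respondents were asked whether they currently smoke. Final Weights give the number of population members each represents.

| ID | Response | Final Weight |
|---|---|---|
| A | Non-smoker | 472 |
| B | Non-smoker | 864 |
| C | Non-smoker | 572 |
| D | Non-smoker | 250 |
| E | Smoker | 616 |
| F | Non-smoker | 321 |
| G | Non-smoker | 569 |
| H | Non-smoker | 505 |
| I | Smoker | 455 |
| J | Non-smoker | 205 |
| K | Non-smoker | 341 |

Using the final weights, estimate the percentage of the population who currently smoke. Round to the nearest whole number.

21

Sum of weights for 'Smoker' = 616 + 455 = 1071
Total weight = 472 + 864 + 572 + 250 + 616 + 321 + 569 + 505 + 455 + 205 + 341 = 5170
Weighted proportion = 1071 / 5170 = 0.20715667 → 20.715667%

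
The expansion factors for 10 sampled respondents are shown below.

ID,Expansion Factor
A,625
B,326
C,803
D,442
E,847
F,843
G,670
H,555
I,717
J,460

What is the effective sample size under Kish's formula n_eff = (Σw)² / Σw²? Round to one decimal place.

9.3

Σ wᵢ = 6288
Σ wᵢ² = 390625 + 106276 + 644809 + 195364 + 717409 + 710649 + 448900 + 308025 + 514089 + 211600 = 4247746
n_eff = 6288² / 4247746 = 39538944 / 4247746 = 9.3082176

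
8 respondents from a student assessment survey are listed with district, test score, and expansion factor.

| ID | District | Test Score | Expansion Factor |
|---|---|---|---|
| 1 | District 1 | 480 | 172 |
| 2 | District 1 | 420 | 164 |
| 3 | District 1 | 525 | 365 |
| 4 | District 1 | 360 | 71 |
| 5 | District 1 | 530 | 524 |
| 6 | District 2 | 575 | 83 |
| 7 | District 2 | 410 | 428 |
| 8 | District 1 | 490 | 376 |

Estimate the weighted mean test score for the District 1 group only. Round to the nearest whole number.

District 1 rows: 1, 2, 3, 4, 5, 8
Weighted sum = 480×172 + 420×164 + 525×365 + 360×71 + 530×524 + 490×376
  = 82560 + 68880 + 191625 + 25560 + 277720 + 184240 = 830585
Sum of weights = 172 + 164 + 365 + 71 + 524 + 376 = 1672
Weighted mean = 830585 / 1672 = 496.76136

497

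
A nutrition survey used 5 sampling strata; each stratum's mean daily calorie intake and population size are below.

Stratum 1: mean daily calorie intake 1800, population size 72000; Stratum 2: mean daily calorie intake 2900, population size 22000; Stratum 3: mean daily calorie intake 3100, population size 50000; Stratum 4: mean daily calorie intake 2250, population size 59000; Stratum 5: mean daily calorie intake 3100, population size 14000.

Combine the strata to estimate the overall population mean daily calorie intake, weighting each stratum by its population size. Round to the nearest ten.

Σ Nₕ·x̄ₕ = 1800×72000 + 2900×22000 + 3100×50000 + 2250×59000 + 3100×14000
  = 524550000
Σ Nₕ = 72000 + 22000 + 50000 + 59000 + 14000 = 217000
Overall mean = 524550000 / 217000 = 2417.2811

2420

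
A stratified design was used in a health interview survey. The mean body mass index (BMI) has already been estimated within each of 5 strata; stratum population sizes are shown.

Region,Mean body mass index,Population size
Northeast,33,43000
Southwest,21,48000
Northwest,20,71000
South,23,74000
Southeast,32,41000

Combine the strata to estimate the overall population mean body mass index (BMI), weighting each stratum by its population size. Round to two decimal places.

24.77

Σ Nₕ·x̄ₕ = 33×43000 + 21×48000 + 20×71000 + 23×74000 + 32×41000
  = 1419000 + 1008000 + 1420000 + 1702000 + 1312000 = 6861000
Σ Nₕ = 43000 + 48000 + 71000 + 74000 + 41000 = 277000
Overall mean = 6861000 / 277000 = 24.768953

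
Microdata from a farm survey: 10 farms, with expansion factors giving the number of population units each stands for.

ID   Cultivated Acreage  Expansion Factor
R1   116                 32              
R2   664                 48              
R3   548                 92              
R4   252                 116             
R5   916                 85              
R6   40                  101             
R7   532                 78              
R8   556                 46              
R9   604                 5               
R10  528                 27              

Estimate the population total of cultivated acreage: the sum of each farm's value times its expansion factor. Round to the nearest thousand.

281000

Weighted total = 116×32 + 664×48 + 548×92 + 252×116 + 916×85 + 40×101 + 532×78 + 556×46 + 604×5 + 528×27
  = 281480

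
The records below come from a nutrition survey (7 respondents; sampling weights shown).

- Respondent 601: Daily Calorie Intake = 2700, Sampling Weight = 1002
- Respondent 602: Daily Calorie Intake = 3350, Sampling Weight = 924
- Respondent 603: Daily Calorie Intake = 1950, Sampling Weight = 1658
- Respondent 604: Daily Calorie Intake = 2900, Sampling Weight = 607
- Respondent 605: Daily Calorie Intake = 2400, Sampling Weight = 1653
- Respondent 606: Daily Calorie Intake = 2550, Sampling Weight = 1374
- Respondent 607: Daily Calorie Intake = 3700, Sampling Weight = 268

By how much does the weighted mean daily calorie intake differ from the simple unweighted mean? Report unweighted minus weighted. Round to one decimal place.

220.5

Unweighted sum = 2700 + 3350 + 1950 + 2900 + 2400 + 2550 + 3700 = 19550
Unweighted mean = 19550 / 7 = 2792.8571
Weighted sum = 2700×1002 + 3350×924 + 1950×1658 + 2900×607 + 2400×1653 + 2550×1374 + 3700×268
  = 19256700
Sum of weights = 1002 + 924 + 1658 + 607 + 1653 + 1374 + 268 = 7486
Weighted mean = 19256700 / 7486 = 2572.3617
Difference (unweighted minus weighted) = 220.4954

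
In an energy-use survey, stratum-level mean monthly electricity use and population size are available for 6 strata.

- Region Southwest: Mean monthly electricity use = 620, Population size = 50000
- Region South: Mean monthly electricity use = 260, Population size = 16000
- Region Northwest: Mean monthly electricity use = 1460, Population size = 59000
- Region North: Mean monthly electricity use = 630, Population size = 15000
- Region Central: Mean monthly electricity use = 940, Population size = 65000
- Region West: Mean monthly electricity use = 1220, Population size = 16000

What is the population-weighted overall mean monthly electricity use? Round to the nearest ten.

960

Σ Nₕ·x̄ₕ = 620×50000 + 260×16000 + 1460×59000 + 630×15000 + 940×65000 + 1220×16000
  = 31000000 + 4160000 + 86140000 + 9450000 + 61100000 + 19520000 = 211370000
Σ Nₕ = 50000 + 16000 + 59000 + 15000 + 65000 + 16000 = 221000
Overall mean = 211370000 / 221000 = 956.42534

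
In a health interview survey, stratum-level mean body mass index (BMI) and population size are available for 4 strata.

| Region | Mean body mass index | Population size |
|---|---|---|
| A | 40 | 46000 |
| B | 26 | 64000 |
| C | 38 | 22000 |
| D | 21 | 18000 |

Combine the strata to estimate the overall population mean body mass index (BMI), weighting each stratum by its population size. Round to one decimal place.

31.5

Σ Nₕ·x̄ₕ = 40×46000 + 26×64000 + 38×22000 + 21×18000
  = 4718000
Σ Nₕ = 46000 + 64000 + 22000 + 18000 = 150000
Overall mean = 4718000 / 150000 = 31.453333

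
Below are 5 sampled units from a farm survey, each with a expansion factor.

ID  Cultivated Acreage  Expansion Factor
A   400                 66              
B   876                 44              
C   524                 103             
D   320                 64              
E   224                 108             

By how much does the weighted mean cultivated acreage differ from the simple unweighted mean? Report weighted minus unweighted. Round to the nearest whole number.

-44

Unweighted sum = 400 + 876 + 524 + 320 + 224 = 2344
Unweighted mean = 2344 / 5 = 468.8
Weighted sum = 400×66 + 876×44 + 524×103 + 320×64 + 224×108
  = 26400 + 38544 + 53972 + 20480 + 24192 = 163588
Sum of weights = 385
Weighted mean = 163588 / 385 = 424.9039
Difference (weighted minus unweighted) = -43.896104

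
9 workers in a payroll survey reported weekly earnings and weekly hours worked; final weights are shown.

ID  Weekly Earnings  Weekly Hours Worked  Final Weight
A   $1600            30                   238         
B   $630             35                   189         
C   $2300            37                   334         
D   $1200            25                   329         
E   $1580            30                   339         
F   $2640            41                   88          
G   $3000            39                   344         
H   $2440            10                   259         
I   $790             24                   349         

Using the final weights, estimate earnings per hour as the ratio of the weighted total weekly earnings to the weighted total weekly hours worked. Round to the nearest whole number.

Σ wᵢ·y = 1600×238 + 630×189 + 2300×334 + 1200×329 + 1580×339 + 2640×88 + 3000×344 + 2440×259 + 790×349
  = 380800 + 119070 + 768200 + 394800 + 535620 + 232320 + 1032000 + 631960 + 275710 = 4370480
Σ wᵢ·x = 30×238 + 35×189 + 37×334 + 25×329 + 30×339 + 41×88 + 39×344 + 10×259 + 24×349
  = 7140 + 6615 + 12358 + 8225 + 10170 + 3608 + 13416 + 2590 + 8376 = 72498
Ratio = 4370480 / 72498 = 60.284146

60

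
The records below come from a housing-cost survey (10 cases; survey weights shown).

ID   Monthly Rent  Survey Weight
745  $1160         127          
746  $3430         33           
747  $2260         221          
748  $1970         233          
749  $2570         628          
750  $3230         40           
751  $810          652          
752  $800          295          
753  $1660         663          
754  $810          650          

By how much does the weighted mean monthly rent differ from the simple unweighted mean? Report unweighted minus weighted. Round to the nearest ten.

Unweighted sum = 1160 + 3430 + 2260 + 1970 + 2570 + 3230 + 810 + 800 + 1660 + 810 = 18700
Unweighted mean = 18700 / 10 = 1870
Weighted sum = 1160×127 + 3430×33 + 2260×221 + 1970×233 + 2570×628 + 3230×40 + 810×652 + 800×295 + 1660×663 + 810×650
  = 147320 + 113190 + 499460 + 459010 + 1613960 + 129200 + 528120 + 236000 + 1100580 + 526500 = 5353340
Sum of weights = 3542
Weighted mean = 5353340 / 3542 = 1511.389
Difference (unweighted minus weighted) = 358.61095

360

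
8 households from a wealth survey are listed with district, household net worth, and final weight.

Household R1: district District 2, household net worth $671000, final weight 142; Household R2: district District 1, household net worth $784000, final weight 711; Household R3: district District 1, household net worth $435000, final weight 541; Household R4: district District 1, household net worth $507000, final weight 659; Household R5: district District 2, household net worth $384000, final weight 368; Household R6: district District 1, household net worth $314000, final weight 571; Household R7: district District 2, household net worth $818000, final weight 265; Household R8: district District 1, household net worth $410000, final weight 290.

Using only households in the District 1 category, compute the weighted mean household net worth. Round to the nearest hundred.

District 1 rows: R2, R3, R4, R6, R8
Weighted sum = 784000×711 + 435000×541 + 507000×659 + 314000×571 + 410000×290
  = 557424000 + 235335000 + 334113000 + 179294000 + 118900000 = 1425066000
Sum of weights = 2772
Weighted mean = 1425066000 / 2772 = 514093.07

514100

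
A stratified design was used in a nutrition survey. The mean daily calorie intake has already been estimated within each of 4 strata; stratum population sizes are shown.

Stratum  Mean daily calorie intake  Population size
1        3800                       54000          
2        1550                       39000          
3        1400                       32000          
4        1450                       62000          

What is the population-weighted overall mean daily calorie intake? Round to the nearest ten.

Σ Nₕ·x̄ₕ = 3800×54000 + 1550×39000 + 1400×32000 + 1450×62000
  = 400350000
Σ Nₕ = 187000
Overall mean = 400350000 / 187000 = 2140.9091

2140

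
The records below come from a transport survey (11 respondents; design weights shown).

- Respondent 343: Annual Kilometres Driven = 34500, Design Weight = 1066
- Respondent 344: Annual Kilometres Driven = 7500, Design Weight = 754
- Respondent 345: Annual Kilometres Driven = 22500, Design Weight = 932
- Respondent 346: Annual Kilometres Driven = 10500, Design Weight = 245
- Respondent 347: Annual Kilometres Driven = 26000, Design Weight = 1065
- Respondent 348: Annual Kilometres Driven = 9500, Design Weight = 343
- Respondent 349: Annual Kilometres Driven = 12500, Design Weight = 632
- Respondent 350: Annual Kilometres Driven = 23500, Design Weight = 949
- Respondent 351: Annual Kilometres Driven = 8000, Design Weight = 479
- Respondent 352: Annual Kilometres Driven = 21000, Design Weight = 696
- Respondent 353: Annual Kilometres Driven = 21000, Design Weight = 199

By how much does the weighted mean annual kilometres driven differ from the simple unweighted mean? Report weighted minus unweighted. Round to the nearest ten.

Unweighted sum = 34500 + 7500 + 22500 + 10500 + 26000 + 9500 + 12500 + 23500 + 8000 + 21000 + 21000 = 196500
Unweighted mean = 196500 / 11 = 17863.636
Weighted sum = 34500×1066 + 7500×754 + 22500×932 + 10500×245 + 26000×1065 + 9500×343 + 12500×632 + 23500×949 + 8000×479 + 21000×696 + 21000×199
  = 149751500
Sum of weights = 1066 + 754 + 932 + 245 + 1065 + 343 + 632 + 949 + 479 + 696 + 199 = 7360
Weighted mean = 149751500 / 7360 = 20346.671
Difference (weighted minus unweighted) = 2483.0348

2480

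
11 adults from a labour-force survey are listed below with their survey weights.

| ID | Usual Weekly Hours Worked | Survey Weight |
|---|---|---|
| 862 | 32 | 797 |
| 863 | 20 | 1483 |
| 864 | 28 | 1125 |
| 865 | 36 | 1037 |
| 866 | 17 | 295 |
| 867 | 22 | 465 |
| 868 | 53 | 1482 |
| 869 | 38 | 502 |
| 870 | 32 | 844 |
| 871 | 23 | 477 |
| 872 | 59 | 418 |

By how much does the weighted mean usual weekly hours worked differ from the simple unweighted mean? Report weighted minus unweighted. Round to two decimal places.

Unweighted sum = 32 + 20 + 28 + 36 + 17 + 22 + 53 + 38 + 32 + 23 + 59 = 360
Unweighted mean = 360 / 11 = 32.727273
Weighted sum = 32×797 + 20×1483 + 28×1125 + 36×1037 + 17×295 + 22×465 + 53×1482 + 38×502 + 32×844 + 23×477 + 59×418
  = 25504 + 29660 + 31500 + 37332 + 5015 + 10230 + 78546 + 19076 + 27008 + 10971 + 24662 = 299504
Sum of weights = 797 + 1483 + 1125 + 1037 + 295 + 465 + 1482 + 502 + 844 + 477 + 418 = 8925
Weighted mean = 299504 / 8925 = 33.557871
Difference (weighted minus unweighted) = 0.83059842

0.83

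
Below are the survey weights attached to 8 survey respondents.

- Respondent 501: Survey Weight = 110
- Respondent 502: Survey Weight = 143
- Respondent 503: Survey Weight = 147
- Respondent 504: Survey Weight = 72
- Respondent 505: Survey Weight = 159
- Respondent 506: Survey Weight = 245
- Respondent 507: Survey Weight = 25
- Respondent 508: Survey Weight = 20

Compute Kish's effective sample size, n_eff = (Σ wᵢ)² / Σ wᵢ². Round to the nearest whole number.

Σ wᵢ = 110 + 143 + 147 + 72 + 159 + 245 + 25 + 20 = 921
Σ wᵢ² = 12100 + 20449 + 21609 + 5184 + 25281 + 60025 + 625 + 400 = 145673
n_eff = 921² / 145673 = 848241 / 145673 = 5.8229116

6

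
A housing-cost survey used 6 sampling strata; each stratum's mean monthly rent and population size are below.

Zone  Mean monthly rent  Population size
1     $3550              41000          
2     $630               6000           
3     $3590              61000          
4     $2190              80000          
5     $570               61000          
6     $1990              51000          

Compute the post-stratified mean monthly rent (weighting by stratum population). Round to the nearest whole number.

Σ Nₕ·x̄ₕ = 3550×41000 + 630×6000 + 3590×61000 + 2190×80000 + 570×61000 + 1990×51000
  = 679780000
Σ Nₕ = 300000
Overall mean = 679780000 / 300000 = 2265.9333

2266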